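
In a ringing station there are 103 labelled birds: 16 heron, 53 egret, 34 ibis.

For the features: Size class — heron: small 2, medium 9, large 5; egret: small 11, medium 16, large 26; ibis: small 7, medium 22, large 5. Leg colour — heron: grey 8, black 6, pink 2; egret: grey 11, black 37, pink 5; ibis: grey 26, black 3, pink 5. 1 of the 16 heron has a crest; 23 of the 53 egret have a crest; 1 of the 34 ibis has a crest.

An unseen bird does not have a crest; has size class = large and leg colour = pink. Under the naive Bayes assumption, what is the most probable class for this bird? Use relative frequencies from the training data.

heron: (16/103) × (5/16) × (2/16) × (15/16) ≈ 0.00568871
egret: (53/103) × (26/53) × (5/53) × (30/53) ≈ 0.0134796
ibis: (34/103) × (5/34) × (5/34) × (33/34) ≈ 0.00692881
Highest score → egret.

egret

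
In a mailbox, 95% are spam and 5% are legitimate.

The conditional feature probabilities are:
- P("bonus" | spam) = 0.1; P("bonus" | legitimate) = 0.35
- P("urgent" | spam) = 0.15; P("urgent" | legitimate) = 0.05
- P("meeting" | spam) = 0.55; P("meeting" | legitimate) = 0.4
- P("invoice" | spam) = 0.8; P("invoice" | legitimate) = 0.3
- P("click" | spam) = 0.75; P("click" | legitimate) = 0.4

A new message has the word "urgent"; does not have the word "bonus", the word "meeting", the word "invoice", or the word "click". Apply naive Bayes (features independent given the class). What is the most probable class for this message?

spam: 0.95 × (1−0.1) × 0.15 × (1−0.55) × (1−0.8) × (1−0.75) = 0.002885625
legitimate: 0.05 × (1−0.35) × 0.05 × (1−0.4) × (1−0.3) × (1−0.4) = 0.0004095
Highest score → spam.

spam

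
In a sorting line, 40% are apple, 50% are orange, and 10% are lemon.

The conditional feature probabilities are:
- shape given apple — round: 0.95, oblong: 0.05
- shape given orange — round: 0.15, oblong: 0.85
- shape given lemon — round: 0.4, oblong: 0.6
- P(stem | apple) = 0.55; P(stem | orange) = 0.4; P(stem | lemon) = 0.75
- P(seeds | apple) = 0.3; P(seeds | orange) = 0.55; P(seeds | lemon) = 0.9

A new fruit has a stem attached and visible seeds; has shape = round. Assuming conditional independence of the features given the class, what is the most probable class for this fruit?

apple

apple: 0.4 × 0.95 × 0.55 × 0.3 = 0.0627
orange: 0.5 × 0.15 × 0.4 × 0.55 = 0.0165
lemon: 0.1 × 0.4 × 0.75 × 0.9 = 0.027
Highest score → apple.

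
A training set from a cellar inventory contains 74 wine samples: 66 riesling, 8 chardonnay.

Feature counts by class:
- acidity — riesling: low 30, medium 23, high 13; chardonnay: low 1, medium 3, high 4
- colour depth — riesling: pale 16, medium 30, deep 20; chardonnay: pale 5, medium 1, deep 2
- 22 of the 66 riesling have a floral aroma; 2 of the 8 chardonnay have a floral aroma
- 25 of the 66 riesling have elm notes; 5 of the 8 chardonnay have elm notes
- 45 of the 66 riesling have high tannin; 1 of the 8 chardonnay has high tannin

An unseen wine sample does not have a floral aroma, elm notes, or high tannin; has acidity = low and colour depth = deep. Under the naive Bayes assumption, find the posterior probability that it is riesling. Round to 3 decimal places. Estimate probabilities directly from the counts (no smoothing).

0.951

riesling: (66/74) × (30/66) × (20/66) × (44/66) × (41/66) × (21/66) ≈ 0.0161882
chardonnay: (8/74) × (1/8) × (2/8) × (6/8) × (3/8) × (7/8) ≈ 0.000831398
P(riesling | x) = 0.0161882 / 0.017019598 ≈ 0.951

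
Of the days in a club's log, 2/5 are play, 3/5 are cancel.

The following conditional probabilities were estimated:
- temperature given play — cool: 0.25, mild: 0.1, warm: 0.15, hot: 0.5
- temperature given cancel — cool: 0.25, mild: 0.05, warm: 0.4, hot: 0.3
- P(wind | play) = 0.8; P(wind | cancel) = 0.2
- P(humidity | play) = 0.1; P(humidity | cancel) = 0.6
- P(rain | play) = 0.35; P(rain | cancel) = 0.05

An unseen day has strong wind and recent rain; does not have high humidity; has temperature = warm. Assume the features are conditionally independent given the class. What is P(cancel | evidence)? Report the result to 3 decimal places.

play: 0.4 × 0.15 × 0.8 × (1−0.1) × 0.35 = 0.01512
cancel: 0.6 × 0.4 × 0.2 × (1−0.6) × 0.05 = 0.00096
P(cancel | x) = 0.00096 / 0.01608 ≈ 0.060

0.060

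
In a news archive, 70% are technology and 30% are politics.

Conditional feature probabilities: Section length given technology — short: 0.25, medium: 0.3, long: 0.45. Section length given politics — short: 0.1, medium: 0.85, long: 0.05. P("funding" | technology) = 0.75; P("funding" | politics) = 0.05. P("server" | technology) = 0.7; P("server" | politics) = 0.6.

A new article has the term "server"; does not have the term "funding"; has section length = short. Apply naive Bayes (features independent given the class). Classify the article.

technology: 0.7 × 0.25 × (1−0.75) × 0.7 = 0.030625
politics: 0.3 × 0.1 × (1−0.05) × 0.6 = 0.0171
Highest score → technology.

technology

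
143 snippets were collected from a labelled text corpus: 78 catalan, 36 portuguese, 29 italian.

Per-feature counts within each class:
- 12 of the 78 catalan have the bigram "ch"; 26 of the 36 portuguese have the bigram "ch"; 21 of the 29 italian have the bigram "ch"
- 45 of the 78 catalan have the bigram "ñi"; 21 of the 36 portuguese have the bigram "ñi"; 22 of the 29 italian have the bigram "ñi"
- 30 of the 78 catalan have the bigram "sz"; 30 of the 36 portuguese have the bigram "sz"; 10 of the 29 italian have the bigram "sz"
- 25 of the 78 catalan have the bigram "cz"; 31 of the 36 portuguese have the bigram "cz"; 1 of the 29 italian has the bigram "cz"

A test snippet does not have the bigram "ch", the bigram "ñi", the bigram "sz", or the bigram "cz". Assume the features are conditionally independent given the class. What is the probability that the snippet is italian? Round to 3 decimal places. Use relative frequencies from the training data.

catalan: (78/143) × (66/78) × (33/78) × (48/78) × (53/78) ≈ 0.0816498
portuguese: (36/143) × (10/36) × (15/36) × (6/36) × (5/36) ≈ 0.00067448
italian: (29/143) × (8/29) × (7/29) × (19/29) × (28/29) ≈ 0.0085422
P(italian | x) = 0.0085422 / 0.09086648 ≈ 0.094

0.094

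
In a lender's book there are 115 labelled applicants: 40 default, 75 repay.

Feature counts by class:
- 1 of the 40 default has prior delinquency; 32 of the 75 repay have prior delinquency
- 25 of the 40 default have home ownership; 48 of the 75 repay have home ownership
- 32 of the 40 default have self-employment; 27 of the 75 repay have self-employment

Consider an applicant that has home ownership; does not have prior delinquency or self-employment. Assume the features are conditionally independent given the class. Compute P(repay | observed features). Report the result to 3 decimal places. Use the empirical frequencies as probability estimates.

default: (40/115) × (39/40) × (25/40) × (8/40) ≈ 0.0423913
repay: (75/115) × (43/75) × (48/75) × (48/75) ≈ 0.153155
P(repay | x) = 0.153155 / 0.1955463 ≈ 0.783

0.783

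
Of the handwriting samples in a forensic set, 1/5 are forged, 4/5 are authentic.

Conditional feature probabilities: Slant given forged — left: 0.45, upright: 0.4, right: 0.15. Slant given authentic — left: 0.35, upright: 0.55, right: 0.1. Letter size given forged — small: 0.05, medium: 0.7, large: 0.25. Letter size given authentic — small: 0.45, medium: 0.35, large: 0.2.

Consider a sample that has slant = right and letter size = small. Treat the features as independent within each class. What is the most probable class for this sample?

authentic

forged: 0.2 × 0.15 × 0.05 = 0.0015
authentic: 0.8 × 0.1 × 0.45 = 0.036
Highest score → authentic.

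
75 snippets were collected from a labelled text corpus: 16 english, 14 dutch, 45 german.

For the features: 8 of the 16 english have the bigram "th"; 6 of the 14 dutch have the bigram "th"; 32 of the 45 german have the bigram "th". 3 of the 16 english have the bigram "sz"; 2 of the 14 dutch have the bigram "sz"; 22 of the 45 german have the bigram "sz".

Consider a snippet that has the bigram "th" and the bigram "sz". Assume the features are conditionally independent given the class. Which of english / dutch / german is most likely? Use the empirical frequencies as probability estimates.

english: (16/75) × (8/16) × (3/16) = 0.02
dutch: (14/75) × (6/14) × (2/14) ≈ 0.0114286
german: (45/75) × (32/45) × (22/45) ≈ 0.208593
Highest score → german.

german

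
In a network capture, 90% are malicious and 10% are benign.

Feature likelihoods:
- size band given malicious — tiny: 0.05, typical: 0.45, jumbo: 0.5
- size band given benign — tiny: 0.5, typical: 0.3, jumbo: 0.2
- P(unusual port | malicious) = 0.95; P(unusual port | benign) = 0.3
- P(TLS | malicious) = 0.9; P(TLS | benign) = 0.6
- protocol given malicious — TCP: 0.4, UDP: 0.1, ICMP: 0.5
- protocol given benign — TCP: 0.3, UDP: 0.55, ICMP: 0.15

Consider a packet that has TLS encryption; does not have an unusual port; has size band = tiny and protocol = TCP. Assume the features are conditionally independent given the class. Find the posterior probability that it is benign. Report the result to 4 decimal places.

malicious: 0.9 × 0.05 × (1−0.95) × 0.9 × 0.4 = 0.00081
benign: 0.1 × 0.5 × (1−0.3) × 0.6 × 0.3 = 0.0063
P(benign | x) = 0.0063 / 0.00711 ≈ 0.8861

0.8861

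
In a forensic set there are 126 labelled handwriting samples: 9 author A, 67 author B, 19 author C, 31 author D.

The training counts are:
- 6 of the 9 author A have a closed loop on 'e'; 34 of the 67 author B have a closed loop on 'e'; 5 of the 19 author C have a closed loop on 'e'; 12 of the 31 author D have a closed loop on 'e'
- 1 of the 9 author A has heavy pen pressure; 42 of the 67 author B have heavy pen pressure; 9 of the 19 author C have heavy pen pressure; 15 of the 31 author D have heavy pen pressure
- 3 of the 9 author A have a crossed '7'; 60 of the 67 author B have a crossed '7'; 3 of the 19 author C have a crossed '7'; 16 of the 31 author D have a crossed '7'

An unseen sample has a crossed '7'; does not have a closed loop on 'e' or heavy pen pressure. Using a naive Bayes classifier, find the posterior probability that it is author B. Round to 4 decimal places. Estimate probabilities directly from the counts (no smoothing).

author A: (9/126) × (3/9) × (8/9) × (3/9) ≈ 0.00705467
author B: (67/126) × (33/67) × (25/67) × (60/67) ≈ 0.0875155
author C: (19/126) × (14/19) × (10/19) × (3/19) ≈ 0.00923361
author D: (31/126) × (19/31) × (16/31) × (16/31) ≈ 0.0401698
P(author B | x) = 0.0875155 / 0.14397358 ≈ 0.6079

0.6079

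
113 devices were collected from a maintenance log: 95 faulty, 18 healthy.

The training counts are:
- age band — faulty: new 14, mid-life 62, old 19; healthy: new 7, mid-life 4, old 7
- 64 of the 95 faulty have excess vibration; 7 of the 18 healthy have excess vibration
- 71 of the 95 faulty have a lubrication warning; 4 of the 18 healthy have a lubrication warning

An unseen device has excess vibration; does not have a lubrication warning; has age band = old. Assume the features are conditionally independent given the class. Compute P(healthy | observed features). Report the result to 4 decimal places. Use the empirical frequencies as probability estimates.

faulty: (95/113) × (19/95) × (64/95) × (24/95) ≈ 0.0286167
healthy: (18/113) × (7/18) × (7/18) × (14/18) ≈ 0.018737
P(healthy | x) = 0.018737 / 0.0473537 ≈ 0.3957

0.3957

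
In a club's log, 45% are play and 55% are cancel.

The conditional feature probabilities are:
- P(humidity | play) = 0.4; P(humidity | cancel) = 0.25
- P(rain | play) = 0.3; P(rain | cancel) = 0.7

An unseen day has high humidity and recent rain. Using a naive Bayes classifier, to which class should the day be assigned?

cancel

play: 0.45 × 0.4 × 0.3 = 0.054
cancel: 0.55 × 0.25 × 0.7 = 0.09625
Highest score → cancel.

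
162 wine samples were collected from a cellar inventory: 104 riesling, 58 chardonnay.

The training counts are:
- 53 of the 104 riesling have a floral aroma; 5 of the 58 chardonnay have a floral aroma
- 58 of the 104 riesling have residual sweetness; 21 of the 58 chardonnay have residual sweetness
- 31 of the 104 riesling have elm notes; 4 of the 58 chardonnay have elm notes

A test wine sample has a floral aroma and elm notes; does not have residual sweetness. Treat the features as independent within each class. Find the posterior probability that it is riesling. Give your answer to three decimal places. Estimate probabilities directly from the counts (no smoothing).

riesling: (104/162) × (53/104) × (46/104) × (31/104) ≈ 0.0431334
chardonnay: (58/162) × (5/58) × (37/58) × (4/58) ≈ 0.00135788
P(riesling | x) = 0.0431334 / 0.04449128 ≈ 0.969

0.969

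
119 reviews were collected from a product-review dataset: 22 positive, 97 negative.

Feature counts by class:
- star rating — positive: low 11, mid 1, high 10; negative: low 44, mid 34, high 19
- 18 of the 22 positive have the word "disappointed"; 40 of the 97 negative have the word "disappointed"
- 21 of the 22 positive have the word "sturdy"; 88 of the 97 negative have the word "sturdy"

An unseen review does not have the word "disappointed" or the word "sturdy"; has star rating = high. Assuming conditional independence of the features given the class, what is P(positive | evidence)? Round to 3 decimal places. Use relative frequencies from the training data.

0.074

positive: (22/119) × (10/22) × (4/22) × (1/22) ≈ 0.000694493
negative: (97/119) × (19/97) × (57/97) × (9/97) ≈ 0.00870524
P(positive | x) = 0.000694493 / 0.009399733 ≈ 0.074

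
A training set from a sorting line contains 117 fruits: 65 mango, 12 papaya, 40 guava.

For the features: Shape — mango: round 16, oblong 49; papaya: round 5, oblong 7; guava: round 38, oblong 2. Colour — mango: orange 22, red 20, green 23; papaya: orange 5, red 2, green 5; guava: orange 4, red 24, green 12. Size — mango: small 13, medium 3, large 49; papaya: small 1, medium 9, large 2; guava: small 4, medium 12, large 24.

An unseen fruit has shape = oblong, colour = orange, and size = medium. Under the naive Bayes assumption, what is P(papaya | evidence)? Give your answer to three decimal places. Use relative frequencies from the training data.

mango: (65/117) × (49/65) × (22/65) × (3/65) ≈ 0.00654225
papaya: (12/117) × (7/12) × (5/12) × (9/12) ≈ 0.0186966
guava: (40/117) × (2/40) × (4/40) × (12/40) ≈ 0.000512821
P(papaya | x) = 0.0186966 / 0.025751671 ≈ 0.726

0.726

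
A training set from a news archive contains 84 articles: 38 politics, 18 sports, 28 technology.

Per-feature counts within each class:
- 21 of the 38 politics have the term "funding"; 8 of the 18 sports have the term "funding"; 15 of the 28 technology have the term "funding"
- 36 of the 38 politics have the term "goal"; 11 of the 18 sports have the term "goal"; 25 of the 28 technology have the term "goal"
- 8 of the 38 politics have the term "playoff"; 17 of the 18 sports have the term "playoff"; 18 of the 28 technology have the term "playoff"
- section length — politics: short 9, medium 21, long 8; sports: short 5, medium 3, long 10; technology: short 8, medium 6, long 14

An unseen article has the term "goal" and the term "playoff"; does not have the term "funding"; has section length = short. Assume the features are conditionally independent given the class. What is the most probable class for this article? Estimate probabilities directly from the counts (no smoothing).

politics: (38/84) × (17/38) × (36/38) × (8/38) × (9/38) ≈ 0.00955991
sports: (18/84) × (10/18) × (11/18) × (17/18) × (5/18) ≈ 0.019086
technology: (28/84) × (13/28) × (25/28) × (18/28) × (8/28) ≈ 0.02538
Highest score → technology.

technology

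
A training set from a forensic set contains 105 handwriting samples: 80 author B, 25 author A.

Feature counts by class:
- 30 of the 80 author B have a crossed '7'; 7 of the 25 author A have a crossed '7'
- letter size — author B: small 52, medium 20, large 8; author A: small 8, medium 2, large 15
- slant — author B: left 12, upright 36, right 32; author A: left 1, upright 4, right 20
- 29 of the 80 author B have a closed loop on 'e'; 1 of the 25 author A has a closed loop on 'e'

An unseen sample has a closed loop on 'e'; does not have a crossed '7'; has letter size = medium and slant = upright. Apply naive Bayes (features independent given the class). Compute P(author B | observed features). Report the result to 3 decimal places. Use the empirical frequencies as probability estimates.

0.996

author B: (80/105) × (50/80) × (20/80) × (36/80) × (29/80) ≈ 0.0194196
author A: (25/105) × (18/25) × (2/25) × (4/25) × (1/25) ≈ 0.0000877714
P(author B | x) = 0.0194196 / 0.0195073714 ≈ 0.996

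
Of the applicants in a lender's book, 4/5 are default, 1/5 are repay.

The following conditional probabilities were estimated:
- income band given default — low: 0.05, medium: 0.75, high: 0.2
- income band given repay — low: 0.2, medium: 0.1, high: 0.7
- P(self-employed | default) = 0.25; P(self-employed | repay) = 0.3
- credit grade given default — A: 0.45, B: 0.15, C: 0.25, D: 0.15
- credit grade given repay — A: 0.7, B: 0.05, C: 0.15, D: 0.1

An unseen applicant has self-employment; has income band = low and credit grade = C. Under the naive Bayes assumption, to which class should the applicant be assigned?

default

default: 0.8 × 0.05 × 0.25 × 0.25 = 0.0025
repay: 0.2 × 0.2 × 0.3 × 0.15 = 0.0018
Highest score → default.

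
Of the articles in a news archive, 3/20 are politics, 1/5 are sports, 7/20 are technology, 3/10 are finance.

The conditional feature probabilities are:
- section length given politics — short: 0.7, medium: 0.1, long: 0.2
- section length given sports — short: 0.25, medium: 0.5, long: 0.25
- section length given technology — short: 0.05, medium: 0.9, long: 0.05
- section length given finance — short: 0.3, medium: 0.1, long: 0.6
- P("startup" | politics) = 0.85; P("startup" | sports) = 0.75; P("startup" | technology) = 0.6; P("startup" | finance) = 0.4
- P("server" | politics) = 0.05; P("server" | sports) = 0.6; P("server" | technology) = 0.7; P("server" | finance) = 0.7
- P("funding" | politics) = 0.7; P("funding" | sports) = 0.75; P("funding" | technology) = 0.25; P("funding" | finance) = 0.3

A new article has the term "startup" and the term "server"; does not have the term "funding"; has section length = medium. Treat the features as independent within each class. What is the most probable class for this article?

technology

politics: 0.15 × 0.1 × 0.85 × 0.05 × (1−0.7) = 0.00019125
sports: 0.2 × 0.5 × 0.75 × 0.6 × (1−0.75) = 0.01125
technology: 0.35 × 0.9 × 0.6 × 0.7 × (1−0.25) = 0.099225
finance: 0.3 × 0.1 × 0.4 × 0.7 × (1−0.3) = 0.00588
Highest score → technology.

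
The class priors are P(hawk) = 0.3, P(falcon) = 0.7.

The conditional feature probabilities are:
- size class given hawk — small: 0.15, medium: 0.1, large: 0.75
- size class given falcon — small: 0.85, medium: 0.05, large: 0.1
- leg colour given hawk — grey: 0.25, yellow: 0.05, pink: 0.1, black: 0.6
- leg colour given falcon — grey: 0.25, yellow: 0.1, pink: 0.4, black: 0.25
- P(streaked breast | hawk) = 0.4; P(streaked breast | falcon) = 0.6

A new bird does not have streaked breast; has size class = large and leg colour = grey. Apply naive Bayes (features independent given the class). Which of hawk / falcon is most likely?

hawk: 0.3 × 0.75 × 0.25 × (1−0.4) = 0.03375
falcon: 0.7 × 0.1 × 0.25 × (1−0.6) = 0.007
Highest score → hawk.

hawk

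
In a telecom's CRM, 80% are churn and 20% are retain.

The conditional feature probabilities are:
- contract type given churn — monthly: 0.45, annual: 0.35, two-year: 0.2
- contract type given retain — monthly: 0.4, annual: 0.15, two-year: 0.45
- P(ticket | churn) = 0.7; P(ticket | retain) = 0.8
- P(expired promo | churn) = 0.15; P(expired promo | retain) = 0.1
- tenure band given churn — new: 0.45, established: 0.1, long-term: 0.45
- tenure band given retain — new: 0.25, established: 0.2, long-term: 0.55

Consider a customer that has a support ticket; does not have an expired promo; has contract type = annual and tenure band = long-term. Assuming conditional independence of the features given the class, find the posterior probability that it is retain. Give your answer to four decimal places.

0.1368

churn: 0.8 × 0.35 × 0.7 × (1−0.15) × 0.45 = 0.07497
retain: 0.2 × 0.15 × 0.8 × (1−0.1) × 0.55 = 0.01188
P(retain | x) = 0.01188 / 0.08685 ≈ 0.1368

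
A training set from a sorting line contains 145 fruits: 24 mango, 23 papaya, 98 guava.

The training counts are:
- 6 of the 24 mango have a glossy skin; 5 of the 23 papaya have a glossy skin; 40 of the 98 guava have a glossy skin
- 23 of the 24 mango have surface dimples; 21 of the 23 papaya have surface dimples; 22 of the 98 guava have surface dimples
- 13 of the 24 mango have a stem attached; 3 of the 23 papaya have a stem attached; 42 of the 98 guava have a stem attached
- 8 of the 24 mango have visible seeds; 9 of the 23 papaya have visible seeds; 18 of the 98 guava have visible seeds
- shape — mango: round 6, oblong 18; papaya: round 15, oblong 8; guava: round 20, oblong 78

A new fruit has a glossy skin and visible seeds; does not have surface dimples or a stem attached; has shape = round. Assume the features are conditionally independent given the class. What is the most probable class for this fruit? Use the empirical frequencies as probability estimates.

mango: (24/145) × (6/24) × (1/24) × (11/24) × (8/24) × (6/24) ≈ 0.0000658525
papaya: (23/145) × (5/23) × (2/23) × (20/23) × (9/23) × (15/23) ≈ 0.000665402
guava: (98/145) × (40/98) × (76/98) × (56/98) × (18/98) × (20/98) ≈ 0.00458239
Highest score → guava.

guava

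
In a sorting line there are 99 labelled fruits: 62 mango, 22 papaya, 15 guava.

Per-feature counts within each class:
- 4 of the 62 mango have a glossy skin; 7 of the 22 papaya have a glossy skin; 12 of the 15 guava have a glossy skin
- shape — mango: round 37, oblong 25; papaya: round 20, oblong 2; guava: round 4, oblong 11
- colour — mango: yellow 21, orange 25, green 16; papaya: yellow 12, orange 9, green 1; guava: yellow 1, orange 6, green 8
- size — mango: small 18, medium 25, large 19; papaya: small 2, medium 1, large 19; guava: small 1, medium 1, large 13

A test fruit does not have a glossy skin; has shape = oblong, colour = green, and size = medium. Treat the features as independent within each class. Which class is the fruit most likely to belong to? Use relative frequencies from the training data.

mango: (62/99) × (58/62) × (25/62) × (16/62) × (25/62) ≈ 0.024582
papaya: (22/99) × (15/22) × (2/22) × (1/22) × (1/22) ≈ 0.0000284589
guava: (15/99) × (3/15) × (11/15) × (8/15) × (1/15) ≈ 0.000790123
Highest score → mango.

mango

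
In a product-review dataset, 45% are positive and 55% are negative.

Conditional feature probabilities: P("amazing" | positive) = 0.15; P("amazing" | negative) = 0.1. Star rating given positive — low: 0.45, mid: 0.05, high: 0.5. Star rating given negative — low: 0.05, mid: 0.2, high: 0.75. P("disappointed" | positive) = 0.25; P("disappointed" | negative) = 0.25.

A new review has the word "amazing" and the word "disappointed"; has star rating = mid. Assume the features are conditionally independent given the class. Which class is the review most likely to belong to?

negative

positive: 0.45 × 0.15 × 0.05 × 0.25 = 0.00084375
negative: 0.55 × 0.1 × 0.2 × 0.25 = 0.00275
Highest score → negative.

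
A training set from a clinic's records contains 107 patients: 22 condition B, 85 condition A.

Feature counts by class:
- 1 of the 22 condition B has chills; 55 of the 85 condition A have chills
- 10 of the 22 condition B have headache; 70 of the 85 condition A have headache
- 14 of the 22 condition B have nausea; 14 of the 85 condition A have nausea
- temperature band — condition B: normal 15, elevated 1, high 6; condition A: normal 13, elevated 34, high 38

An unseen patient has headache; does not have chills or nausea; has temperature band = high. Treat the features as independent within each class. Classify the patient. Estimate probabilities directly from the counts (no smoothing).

condition A

condition B: (22/107) × (21/22) × (10/22) × (8/22) × (6/22) ≈ 0.00884726
condition A: (85/107) × (30/85) × (70/85) × (71/85) × (38/85) ≈ 0.0862225
Highest score → condition A.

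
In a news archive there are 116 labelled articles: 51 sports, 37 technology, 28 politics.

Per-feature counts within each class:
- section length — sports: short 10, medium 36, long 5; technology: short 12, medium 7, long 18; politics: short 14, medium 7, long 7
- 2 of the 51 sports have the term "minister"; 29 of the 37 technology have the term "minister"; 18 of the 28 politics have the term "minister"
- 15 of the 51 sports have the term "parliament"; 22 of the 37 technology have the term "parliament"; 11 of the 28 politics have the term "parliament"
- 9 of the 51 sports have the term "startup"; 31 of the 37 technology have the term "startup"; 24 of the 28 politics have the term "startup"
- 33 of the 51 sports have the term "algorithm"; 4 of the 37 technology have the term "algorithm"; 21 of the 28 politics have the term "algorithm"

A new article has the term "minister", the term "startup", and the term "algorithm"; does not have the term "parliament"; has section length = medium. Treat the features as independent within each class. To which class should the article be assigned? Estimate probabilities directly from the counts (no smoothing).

politics

sports: (51/116) × (36/51) × (2/51) × (36/51) × (9/51) × (33/51) ≈ 0.000980963
technology: (37/116) × (7/37) × (29/37) × (15/37) × (31/37) × (4/37) ≈ 0.00173678
politics: (28/116) × (7/28) × (18/28) × (17/28) × (24/28) × (21/28) ≈ 0.0151412
Highest score → politics.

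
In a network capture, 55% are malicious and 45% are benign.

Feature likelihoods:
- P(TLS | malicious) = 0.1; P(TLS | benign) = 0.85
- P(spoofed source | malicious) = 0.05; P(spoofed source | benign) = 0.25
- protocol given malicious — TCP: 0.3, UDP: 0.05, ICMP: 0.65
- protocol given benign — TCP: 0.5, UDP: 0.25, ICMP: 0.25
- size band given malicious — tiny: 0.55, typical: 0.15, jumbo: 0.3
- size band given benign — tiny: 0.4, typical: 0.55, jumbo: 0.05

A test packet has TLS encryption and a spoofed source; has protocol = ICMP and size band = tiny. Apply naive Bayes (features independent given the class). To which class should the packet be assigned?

benign

malicious: 0.55 × 0.1 × 0.05 × 0.65 × 0.55 = 0.000983125
benign: 0.45 × 0.85 × 0.25 × 0.25 × 0.4 = 0.0095625
Highest score → benign.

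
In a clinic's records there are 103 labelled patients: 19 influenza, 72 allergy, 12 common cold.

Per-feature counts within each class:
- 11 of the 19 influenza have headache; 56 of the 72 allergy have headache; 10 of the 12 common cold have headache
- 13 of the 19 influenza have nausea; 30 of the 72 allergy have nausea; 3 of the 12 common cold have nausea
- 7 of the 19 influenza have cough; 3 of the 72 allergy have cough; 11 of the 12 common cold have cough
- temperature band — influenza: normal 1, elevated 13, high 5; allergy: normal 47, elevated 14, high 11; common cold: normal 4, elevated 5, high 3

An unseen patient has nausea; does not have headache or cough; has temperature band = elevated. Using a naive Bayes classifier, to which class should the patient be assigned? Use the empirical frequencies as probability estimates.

influenza: (19/103) × (8/19) × (13/19) × (12/19) × (13/19) ≈ 0.0229647
allergy: (72/103) × (16/72) × (30/72) × (69/72) × (14/72) ≈ 0.012061
common cold: (12/103) × (2/12) × (3/12) × (1/12) × (5/12) ≈ 0.000168554
Highest score → influenza.

influenza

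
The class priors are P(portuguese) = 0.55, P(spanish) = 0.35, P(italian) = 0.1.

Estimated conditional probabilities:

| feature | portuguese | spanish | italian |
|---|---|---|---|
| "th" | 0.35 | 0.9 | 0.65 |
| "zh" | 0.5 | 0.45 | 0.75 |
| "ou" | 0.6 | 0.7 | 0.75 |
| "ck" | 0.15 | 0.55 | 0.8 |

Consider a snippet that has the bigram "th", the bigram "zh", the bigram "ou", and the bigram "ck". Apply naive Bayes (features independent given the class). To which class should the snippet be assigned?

spanish

portuguese: 0.55 × 0.35 × 0.5 × 0.6 × 0.15 = 0.0086625
spanish: 0.35 × 0.9 × 0.45 × 0.7 × 0.55 = 0.05457375
italian: 0.1 × 0.65 × 0.75 × 0.75 × 0.8 = 0.02925
Highest score → spanish.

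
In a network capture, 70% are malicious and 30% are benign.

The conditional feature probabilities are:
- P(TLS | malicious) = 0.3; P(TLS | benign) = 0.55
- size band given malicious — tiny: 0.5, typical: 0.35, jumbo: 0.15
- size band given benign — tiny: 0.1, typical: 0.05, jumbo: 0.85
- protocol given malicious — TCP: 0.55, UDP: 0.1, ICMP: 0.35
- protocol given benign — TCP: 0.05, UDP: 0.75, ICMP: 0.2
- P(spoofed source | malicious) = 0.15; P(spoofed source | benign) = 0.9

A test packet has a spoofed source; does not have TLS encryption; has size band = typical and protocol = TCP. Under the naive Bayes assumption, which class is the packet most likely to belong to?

malicious

malicious: 0.7 × (1−0.3) × 0.35 × 0.55 × 0.15 = 0.01414875
benign: 0.3 × (1−0.55) × 0.05 × 0.05 × 0.9 = 0.00030375
Highest score → malicious.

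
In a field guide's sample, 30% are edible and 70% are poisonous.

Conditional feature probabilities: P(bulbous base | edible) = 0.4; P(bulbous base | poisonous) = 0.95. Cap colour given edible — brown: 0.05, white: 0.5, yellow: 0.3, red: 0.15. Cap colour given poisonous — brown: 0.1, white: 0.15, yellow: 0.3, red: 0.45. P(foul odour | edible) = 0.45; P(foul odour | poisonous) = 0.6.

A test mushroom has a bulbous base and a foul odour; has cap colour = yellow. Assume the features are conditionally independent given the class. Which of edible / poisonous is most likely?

poisonous

edible: 0.3 × 0.4 × 0.3 × 0.45 = 0.0162
poisonous: 0.7 × 0.95 × 0.3 × 0.6 = 0.1197
Highest score → poisonous.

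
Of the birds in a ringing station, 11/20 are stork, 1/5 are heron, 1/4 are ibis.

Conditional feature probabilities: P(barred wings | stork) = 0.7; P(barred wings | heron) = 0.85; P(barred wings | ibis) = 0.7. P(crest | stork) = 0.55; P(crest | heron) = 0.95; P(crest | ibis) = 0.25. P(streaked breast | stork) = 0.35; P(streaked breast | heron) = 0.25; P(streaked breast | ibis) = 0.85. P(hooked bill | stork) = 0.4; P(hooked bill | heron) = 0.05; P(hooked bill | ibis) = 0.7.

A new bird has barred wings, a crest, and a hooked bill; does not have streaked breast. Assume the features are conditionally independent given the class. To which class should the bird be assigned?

stork: 0.55 × 0.7 × 0.55 × (1−0.35) × 0.4 = 0.055055
heron: 0.2 × 0.85 × 0.95 × (1−0.25) × 0.05 = 0.00605625
ibis: 0.25 × 0.7 × 0.25 × (1−0.85) × 0.7 = 0.00459375
Highest score → stork.

stork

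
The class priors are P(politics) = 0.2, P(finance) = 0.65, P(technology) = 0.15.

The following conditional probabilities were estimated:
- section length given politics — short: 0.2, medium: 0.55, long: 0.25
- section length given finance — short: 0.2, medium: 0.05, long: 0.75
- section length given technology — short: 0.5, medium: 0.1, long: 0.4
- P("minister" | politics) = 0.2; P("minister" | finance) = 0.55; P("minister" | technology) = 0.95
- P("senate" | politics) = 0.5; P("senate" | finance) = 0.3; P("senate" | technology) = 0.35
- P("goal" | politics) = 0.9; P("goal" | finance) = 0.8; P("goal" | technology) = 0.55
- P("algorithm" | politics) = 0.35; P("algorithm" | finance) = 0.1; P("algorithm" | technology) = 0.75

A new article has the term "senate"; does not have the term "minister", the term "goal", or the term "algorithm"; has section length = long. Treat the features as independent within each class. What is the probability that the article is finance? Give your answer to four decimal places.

0.8931

politics: 0.2 × 0.25 × (1−0.2) × 0.5 × (1−0.9) × (1−0.35) = 0.0013
finance: 0.65 × 0.75 × (1−0.55) × 0.3 × (1−0.8) × (1−0.1) = 0.01184625
technology: 0.15 × 0.4 × (1−0.95) × 0.35 × (1−0.55) × (1−0.75) = 0.000118125
P(finance | x) = 0.01184625 / 0.013264375 ≈ 0.8931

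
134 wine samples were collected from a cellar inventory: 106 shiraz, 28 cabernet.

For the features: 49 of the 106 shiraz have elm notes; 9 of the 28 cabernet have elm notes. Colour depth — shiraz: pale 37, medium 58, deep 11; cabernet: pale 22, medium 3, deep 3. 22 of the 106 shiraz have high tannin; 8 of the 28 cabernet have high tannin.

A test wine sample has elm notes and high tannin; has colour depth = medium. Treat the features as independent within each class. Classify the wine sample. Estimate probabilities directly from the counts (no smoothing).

shiraz: (106/134) × (49/106) × (58/106) × (22/106) ≈ 0.041527
cabernet: (28/134) × (9/28) × (3/28) × (8/28) ≈ 0.00205605
Highest score → shiraz.

shiraz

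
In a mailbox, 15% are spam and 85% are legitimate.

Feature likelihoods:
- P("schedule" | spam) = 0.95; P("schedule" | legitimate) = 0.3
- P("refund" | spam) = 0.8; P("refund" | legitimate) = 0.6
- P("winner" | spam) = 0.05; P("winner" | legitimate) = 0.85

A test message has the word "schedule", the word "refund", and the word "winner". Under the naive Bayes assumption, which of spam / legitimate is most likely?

legitimate

spam: 0.15 × 0.95 × 0.8 × 0.05 = 0.0057
legitimate: 0.85 × 0.3 × 0.6 × 0.85 = 0.13005
Highest score → legitimate.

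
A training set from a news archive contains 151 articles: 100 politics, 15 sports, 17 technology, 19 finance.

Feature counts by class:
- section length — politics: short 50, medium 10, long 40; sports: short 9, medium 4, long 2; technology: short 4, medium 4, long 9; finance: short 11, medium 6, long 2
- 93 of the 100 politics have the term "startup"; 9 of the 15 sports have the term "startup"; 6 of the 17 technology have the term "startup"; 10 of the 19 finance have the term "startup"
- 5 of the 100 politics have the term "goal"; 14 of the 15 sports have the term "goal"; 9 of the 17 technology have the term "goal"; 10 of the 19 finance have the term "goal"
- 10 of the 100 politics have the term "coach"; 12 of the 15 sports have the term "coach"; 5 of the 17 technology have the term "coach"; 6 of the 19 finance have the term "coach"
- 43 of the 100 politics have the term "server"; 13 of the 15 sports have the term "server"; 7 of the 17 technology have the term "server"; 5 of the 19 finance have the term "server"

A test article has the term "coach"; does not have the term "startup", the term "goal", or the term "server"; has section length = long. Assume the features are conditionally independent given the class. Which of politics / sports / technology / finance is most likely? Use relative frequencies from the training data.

politics: (100/151) × (40/100) × (7/100) × (95/100) × (10/100) × (57/100) ≈ 0.00100411
sports: (15/151) × (2/15) × (6/15) × (1/15) × (12/15) × (2/15) ≈ 0.0000376748
technology: (17/151) × (9/17) × (11/17) × (8/17) × (5/17) × (10/17) ≈ 0.00313995
finance: (19/151) × (2/19) × (9/19) × (9/19) × (6/19) × (14/19) ≈ 0.000691517
Highest score → technology.

technology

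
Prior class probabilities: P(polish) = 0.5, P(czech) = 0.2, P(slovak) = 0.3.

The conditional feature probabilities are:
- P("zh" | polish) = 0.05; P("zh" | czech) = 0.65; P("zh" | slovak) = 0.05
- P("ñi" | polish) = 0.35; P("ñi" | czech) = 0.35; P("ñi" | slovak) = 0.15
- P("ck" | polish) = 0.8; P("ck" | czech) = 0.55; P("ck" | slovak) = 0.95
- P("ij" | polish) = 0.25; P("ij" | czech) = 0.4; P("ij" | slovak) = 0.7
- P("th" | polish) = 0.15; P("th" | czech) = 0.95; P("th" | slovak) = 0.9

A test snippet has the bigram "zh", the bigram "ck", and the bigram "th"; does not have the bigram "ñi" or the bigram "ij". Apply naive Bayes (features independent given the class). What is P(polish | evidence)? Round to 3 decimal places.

polish: 0.5 × 0.05 × (1−0.35) × 0.8 × (1−0.25) × 0.15 = 0.0014625
czech: 0.2 × 0.65 × (1−0.35) × 0.55 × (1−0.4) × 0.95 = 0.02649075
slovak: 0.3 × 0.05 × (1−0.15) × 0.95 × (1−0.7) × 0.9 = 0.003270375
P(polish | x) = 0.0014625 / 0.031223625 ≈ 0.047

0.047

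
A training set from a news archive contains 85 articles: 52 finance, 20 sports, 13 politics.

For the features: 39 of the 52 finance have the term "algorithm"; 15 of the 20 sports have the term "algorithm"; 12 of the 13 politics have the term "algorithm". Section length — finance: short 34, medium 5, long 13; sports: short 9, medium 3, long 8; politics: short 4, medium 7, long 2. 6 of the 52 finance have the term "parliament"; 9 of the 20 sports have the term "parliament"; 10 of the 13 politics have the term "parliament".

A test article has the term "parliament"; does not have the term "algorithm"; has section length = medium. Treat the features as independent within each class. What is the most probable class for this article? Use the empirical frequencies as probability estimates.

finance: (52/85) × (13/52) × (5/52) × (6/52) ≈ 0.00169683
sports: (20/85) × (5/20) × (3/20) × (9/20) ≈ 0.00397059
politics: (13/85) × (1/13) × (7/13) × (10/13) ≈ 0.00487296
Highest score → politics.

politics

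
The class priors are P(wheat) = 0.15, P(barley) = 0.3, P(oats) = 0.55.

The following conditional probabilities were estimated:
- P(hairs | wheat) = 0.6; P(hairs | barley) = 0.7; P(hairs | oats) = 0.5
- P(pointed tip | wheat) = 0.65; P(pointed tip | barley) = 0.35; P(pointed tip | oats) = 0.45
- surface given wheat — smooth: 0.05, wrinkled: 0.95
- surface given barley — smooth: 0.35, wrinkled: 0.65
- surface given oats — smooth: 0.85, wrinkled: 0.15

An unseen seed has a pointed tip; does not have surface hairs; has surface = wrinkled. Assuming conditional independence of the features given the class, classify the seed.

wheat

wheat: 0.15 × (1−0.6) × 0.65 × 0.95 = 0.03705
barley: 0.3 × (1−0.7) × 0.35 × 0.65 = 0.020475
oats: 0.55 × (1−0.5) × 0.45 × 0.15 = 0.0185625
Highest score → wheat.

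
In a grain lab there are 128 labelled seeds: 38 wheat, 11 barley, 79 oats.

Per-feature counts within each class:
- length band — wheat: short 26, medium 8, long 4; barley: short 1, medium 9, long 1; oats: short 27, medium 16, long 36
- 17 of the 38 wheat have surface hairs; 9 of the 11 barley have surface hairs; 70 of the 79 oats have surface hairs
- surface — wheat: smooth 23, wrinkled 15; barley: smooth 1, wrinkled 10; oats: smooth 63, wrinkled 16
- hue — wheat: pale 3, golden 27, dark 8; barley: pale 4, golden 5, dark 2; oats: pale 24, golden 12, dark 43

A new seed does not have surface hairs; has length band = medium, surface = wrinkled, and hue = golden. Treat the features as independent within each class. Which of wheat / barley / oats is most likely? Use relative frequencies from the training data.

wheat: (38/128) × (8/38) × (21/38) × (15/38) × (27/38) ≈ 0.00968732
barley: (11/128) × (9/11) × (2/11) × (10/11) × (5/11) ≈ 0.00528268
oats: (79/128) × (16/79) × (9/79) × (16/79) × (12/79) ≈ 0.000438099
Highest score → wheat.

wheat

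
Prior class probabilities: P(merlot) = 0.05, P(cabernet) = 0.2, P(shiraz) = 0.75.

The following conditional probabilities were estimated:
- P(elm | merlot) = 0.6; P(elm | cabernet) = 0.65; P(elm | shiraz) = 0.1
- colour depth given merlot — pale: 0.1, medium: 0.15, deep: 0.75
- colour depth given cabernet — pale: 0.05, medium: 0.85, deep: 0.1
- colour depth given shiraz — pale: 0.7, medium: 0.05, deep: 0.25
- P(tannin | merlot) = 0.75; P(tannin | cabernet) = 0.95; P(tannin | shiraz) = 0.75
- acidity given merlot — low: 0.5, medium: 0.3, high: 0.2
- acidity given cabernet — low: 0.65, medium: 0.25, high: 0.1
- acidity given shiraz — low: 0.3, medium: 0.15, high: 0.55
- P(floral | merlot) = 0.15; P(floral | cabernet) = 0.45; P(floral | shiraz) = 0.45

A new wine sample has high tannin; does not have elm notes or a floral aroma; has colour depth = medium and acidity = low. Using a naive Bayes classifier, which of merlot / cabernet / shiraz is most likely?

merlot: 0.05 × (1−0.6) × 0.15 × 0.75 × 0.5 × (1−0.15) = 0.00095625
cabernet: 0.2 × (1−0.65) × 0.85 × 0.95 × 0.65 × (1−0.45) = 0.0202076875
shiraz: 0.75 × (1−0.1) × 0.05 × 0.75 × 0.3 × (1−0.45) = 0.0041765625
Highest score → cabernet.

cabernet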